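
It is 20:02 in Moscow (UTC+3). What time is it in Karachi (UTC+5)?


Time difference = UTC+5 - UTC+3 = +2 hours
New hour = (20 + 2) mod 24
= 22 mod 24 = 22
Minutes unchanged → 22:02

22:02


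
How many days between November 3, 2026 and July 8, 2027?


247 days

From November 3, 2026 to July 8, 2027
Rest of November 2026: 30 - 3 = 27
Full months: December 31, January 31, February 2027 28, March 31, April 30, May 31, June 30
Days into July 2027: 8
Total = 27 + 31 + 31 + 28 + 31 + 30 + 31 + 30 + 8 = 247 days


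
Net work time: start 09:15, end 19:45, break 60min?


9h 30m (570 minutes)

Total time = (19×60+45) - (9×60+15)
= 1185 - 555 = 630 min
Minus break: 630 - 60 = 570 min
= 9h 30m


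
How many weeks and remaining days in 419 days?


Weeks: 419 ÷ 7 = 59 remainder 6

59 weeks 6 days


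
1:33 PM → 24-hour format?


13:33

Input: 1:33 PM
PM: 1 + 12 = 13


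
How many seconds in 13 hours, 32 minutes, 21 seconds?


Hours: 13 × 3600 = 46800
Minutes: 32 × 60 = 1920
Seconds: 21
Total = 46800 + 1920 + 21 = 48741

48741 seconds


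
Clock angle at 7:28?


56.0°

Hour hand = 7×30 + 28×0.5 = 224.0°
Minute hand = 28×6 = 168°
Difference = |224.0 - 168| = 56.0°


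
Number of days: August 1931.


31 days

Month: August (month 8)
August has 31 days


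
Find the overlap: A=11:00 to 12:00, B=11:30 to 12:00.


Meeting A: 660-720 (in minutes from midnight)
Meeting B: 690-720
Overlap start = max(660, 690) = 690
Overlap end = min(720, 720) = 720
Overlap = max(0, 720 - 690) = 30 min

30 minutes


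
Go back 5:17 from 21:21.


Start: 1281 minutes from midnight
Subtract: 317 minutes
Remaining: 1281 - 317 = 964
Hours: 16, Minutes: 4

16:04


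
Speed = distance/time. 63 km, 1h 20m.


Distance: 63 km
Time: 1h 20m = 80 min = 80/60 = 4/3 hours
Speed = 63 ÷ (4/3) = 63 × 3 / 4 = 189/4 ≈ 47.3 km/h

47.3 km/h


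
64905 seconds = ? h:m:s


18h 1m 45s

Hours: 64905 ÷ 3600 = 18 remainder 105
Minutes: 105 ÷ 60 = 1 remainder 45
Seconds: 45


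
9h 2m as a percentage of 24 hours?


Total minutes: 9×60 + 2 = 542
Day = 24×60 = 1440 minutes
Fraction = 542/1440 ≈ 0.3764
As a percentage: 542/1440 × 100 ≈ 37.64%

0.3764 (37.64%)


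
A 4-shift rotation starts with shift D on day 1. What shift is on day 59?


Shift B

Shifts: A, B, C, D
Start: D (index 3)
Day 59: (3 + 59 - 1) mod 4
= 61 mod 4
= 1
Index 1 → shift B


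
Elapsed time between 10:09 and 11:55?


1h 46m

End time in minutes: 11×60 + 55 = 715
Start time in minutes: 10×60 + 9 = 609
Difference = 715 - 609 = 106 minutes
= 1 hours 46 minutes


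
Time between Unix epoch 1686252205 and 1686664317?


412112 seconds (114.5 hours / 4.77 days)

Difference = 1686664317 - 1686252205 = 412112 seconds
In hours: 412112 / 3600 ≈ 114.5
In days: 412112 / 86400 ≈ 4.77


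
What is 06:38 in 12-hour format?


Hour: 6
6 < 12 → AM

6:38 AM


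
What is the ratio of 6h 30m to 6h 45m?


26:27 (0.96)

Duration 1: 390 minutes
Duration 2: 405 minutes
Ratio = 390:405
GCD = 15
Simplified = 26:27
As a decimal: 26/27 ≈ 0.96


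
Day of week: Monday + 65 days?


Wednesday

Start: Monday (index 0)
(0 + 65) mod 7
= 65 mod 7
= 2
Index 2 → Wednesday


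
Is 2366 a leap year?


Rules: divisible by 4 AND (not by 100 OR by 400)
2366 ÷ 4 = 591 remainder 2 → not divisible by 4
Not divisible by 4 → not a leap year

No


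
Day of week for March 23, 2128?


Zeller's congruence:
q=23, m=3, k=28, j=21
h = (23 + ⌊13×4/5⌋ + 28 + ⌊28/4⌋ + ⌊21/4⌋ - 2×21) mod 7
= (23 + 10 + 28 + 7 + 5 - 42) mod 7
= 31 mod 7 = 3
h=3 → Tuesday

Tuesday


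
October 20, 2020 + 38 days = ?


Start: October 20, 2020
Add 38 days
October 20 → November 1: 31 - 20 + 1 = 12 days (38 - 12 = 26 left)
November 1 + 26 = November 27, 2020

November 27, 2020


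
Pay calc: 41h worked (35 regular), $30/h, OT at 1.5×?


$1320.00

Regular: 35h × $30 = $1050.00
Overtime: 41 - 35 = 6h
OT pay: 6h × $30 × 1.5 = $270.00
Total = $1050.00 + $270.00 = $1320.00


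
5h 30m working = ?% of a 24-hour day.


Time: 330 minutes
Day: 1440 minutes
Percentage = (330/1440) × 100 ≈ 22.9%

22.9%


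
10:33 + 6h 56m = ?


Start: 633 minutes from midnight
Add: 416 minutes
Total: 1049 minutes
Hours: 1049 ÷ 60 = 17 remainder 29

17:29


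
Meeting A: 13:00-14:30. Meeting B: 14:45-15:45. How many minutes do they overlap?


0 minutes

Meeting A: 780-870 (in minutes from midnight)
Meeting B: 885-945
Overlap start = max(780, 885) = 885
Overlap end = min(870, 945) = 870
Overlap = max(0, 870 - 885) = 0 min


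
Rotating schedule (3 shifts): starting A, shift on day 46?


Shifts: A, B, C
Start: A (index 0)
Day 46: (0 + 46 - 1) mod 3
= 45 mod 3
= 0
Index 0 → shift A

Shift A


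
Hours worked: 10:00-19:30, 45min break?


8h 45m (525 minutes)

Total time = (19×60+30) - (10×60+0)
= 1170 - 600 = 570 min
Minus break: 570 - 45 = 525 min
= 8h 45m


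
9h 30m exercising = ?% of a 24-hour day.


Time: 570 minutes
Day: 1440 minutes
Percentage = (570/1440) × 100 ≈ 39.6%

39.6%


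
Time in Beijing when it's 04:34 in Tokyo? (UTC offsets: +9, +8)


Time difference = UTC+8 - UTC+9 = -1 hours
New hour = (4 -1) mod 24
= 3 mod 24 = 3
Minutes unchanged → 03:34

03:34


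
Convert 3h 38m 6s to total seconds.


Hours: 3 × 3600 = 10800
Minutes: 38 × 60 = 2280
Seconds: 6
Total = 10800 + 2280 + 6 = 13086

13086 seconds


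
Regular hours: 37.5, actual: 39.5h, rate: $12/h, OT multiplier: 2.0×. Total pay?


Regular: 37.5h × $12 = $450.00
Overtime: 39.5 - 37.5 = 2.0h
OT pay: 2.0h × $12 × 2.0 = $48.00
Total = $450.00 + $48.00 = $498.00

$498.00


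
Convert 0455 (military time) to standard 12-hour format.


4:55 AM

Hour: 4
4 < 12 → AM


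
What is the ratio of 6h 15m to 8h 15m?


Duration 1: 375 minutes
Duration 2: 495 minutes
Ratio = 375:495
GCD = 15
Simplified = 25:33
As a decimal: 25/33 ≈ 0.76

25:33 (0.76)


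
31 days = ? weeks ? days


Weeks: 31 ÷ 7 = 4 remainder 3

4 weeks 3 days


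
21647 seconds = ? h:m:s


6h 0m 47s

Hours: 21647 ÷ 3600 = 6 remainder 47
Minutes: 47 ÷ 60 = 0 remainder 47
Seconds: 47


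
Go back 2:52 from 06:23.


03:31

Start: 383 minutes from midnight
Subtract: 172 minutes
Remaining: 383 - 172 = 211
Hours: 3, Minutes: 31


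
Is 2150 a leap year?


No

Rules: divisible by 4 AND (not by 100 OR by 400)
2150 ÷ 4 = 537 remainder 2 → not divisible by 4
Not divisible by 4 → not a leap year


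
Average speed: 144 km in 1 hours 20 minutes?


108.0 km/h

Distance: 144 km
Time: 1h 20m = 80 min = 80/60 = 4/3 hours
Speed = 144 ÷ (4/3) = 144 × 3 / 4 = 432/4 = 108.0 km/h


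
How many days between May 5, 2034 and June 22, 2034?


From May 5, 2034 to June 22, 2034
Rest of May 2034: 31 - 5 = 26
Days into June 2034: 22
Total = 26 + 22 = 48 days

48 days


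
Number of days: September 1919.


Month: September (month 9)
September has 30 days

30 days


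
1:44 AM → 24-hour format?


Input: 1:44 AM
AM hour stays: 1

01:44


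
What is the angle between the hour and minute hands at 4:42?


Hour hand = 4×30 + 42×0.5 = 141.0°
Minute hand = 42×6 = 252°
Difference = |141.0 - 252| = 111.0°

111.0°


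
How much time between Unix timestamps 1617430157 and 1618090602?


660445 seconds (183.5 hours / 7.64 days)

Difference = 1618090602 - 1617430157 = 660445 seconds
In hours: 660445 / 3600 ≈ 183.5
In days: 660445 / 86400 ≈ 7.64


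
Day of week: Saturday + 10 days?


Start: Saturday (index 5)
(5 + 10) mod 7
= 15 mod 7
= 1
Index 1 → Tuesday

Tuesday


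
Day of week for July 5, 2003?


Saturday

Zeller's congruence:
q=5, m=7, k=3, j=20
h = (5 + ⌊13×8/5⌋ + 3 + ⌊3/4⌋ + ⌊20/4⌋ - 2×20) mod 7
= (5 + 20 + 3 + 0 + 5 - 40) mod 7
= -7 mod 7 = 0
h=0 → Saturday


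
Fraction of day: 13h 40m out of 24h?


0.5694 (56.94%)

Total minutes: 13×60 + 40 = 820
Day = 24×60 = 1440 minutes
Fraction = 820/1440 ≈ 0.5694
As a percentage: 820/1440 × 100 ≈ 56.94%


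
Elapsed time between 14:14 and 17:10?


End time in minutes: 17×60 + 10 = 1030
Start time in minutes: 14×60 + 14 = 854
Difference = 1030 - 854 = 176 minutes
= 2 hours 56 minutes

2h 56m


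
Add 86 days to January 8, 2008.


Start: January 8, 2008
Add 86 days
January 8 → February 1: 31 - 8 + 1 = 24 days (86 - 24 = 62 left)
February 1 → March 1: 29 - 1 + 1 = 29 days (62 - 29 = 33 left)
March 1 → April 1: 31 - 1 + 1 = 31 days (33 - 31 = 2 left)
April 1 + 2 = April 3, 2008

April 3, 2008


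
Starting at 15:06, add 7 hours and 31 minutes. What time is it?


22:37

Start: 906 minutes from midnight
Add: 451 minutes
Total: 1357 minutes
Hours: 1357 ÷ 60 = 22 remainder 37


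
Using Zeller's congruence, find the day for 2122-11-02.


Monday

Zeller's congruence:
q=2, m=11, k=22, j=21
h = (2 + ⌊13×12/5⌋ + 22 + ⌊22/4⌋ + ⌊21/4⌋ - 2×21) mod 7
= (2 + 31 + 22 + 5 + 5 - 42) mod 7
= 23 mod 7 = 2
h=2 → Monday


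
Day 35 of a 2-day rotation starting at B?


Shifts: A, B
Start: B (index 1)
Day 35: (1 + 35 - 1) mod 2
= 35 mod 2
= 1
Index 1 → shift B

Shift B


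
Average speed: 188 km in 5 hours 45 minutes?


Distance: 188 km
Time: 5h 45m = 345 min = 345/60 = 23/4 hours
Speed = 188 ÷ (23/4) = 188 × 4 / 23 = 752/23 ≈ 32.7 km/h

32.7 km/h


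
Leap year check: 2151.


Rules: divisible by 4 AND (not by 100 OR by 400)
2151 ÷ 4 = 537 remainder 3 → not divisible by 4
Not divisible by 4 → not a leap year

No


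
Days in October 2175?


Month: October (month 10)
October has 31 days

31 days


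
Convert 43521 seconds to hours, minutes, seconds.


12h 5m 21s

Hours: 43521 ÷ 3600 = 12 remainder 321
Minutes: 321 ÷ 60 = 5 remainder 21
Seconds: 21


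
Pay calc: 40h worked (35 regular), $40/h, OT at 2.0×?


$1800.00

Regular: 35h × $40 = $1400.00
Overtime: 40 - 35 = 5h
OT pay: 5h × $40 × 2.0 = $400.00
Total = $1400.00 + $400.00 = $1800.00


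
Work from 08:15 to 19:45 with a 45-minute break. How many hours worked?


10h 45m (645 minutes)

Total time = (19×60+45) - (8×60+15)
= 1185 - 495 = 690 min
Minus break: 690 - 45 = 645 min
= 10h 45m


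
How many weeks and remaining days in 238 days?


Weeks: 238 ÷ 7 = 34 remainder 0

34 weeks 0 days


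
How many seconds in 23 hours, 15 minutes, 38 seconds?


Hours: 23 × 3600 = 82800
Minutes: 15 × 60 = 900
Seconds: 38
Total = 82800 + 900 + 38 = 83738

83738 seconds


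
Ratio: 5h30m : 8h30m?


Duration 1: 330 minutes
Duration 2: 510 minutes
Ratio = 330:510
GCD = 30
Simplified = 11:17
As a decimal: 11/17 ≈ 0.65

11:17 (0.65)


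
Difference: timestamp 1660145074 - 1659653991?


491083 seconds (136.4 hours / 5.68 days)

Difference = 1660145074 - 1659653991 = 491083 seconds
In hours: 491083 / 3600 ≈ 136.4
In days: 491083 / 86400 ≈ 5.68


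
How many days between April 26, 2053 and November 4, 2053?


192 days

From April 26, 2053 to November 4, 2053
Rest of April 2053: 30 - 26 = 4
Full months: May 31, June 30, July 31, August 31, September 30, October 31
Days into November 2053: 4
Total = 4 + 31 + 30 + 31 + 31 + 30 + 31 + 4 = 192 days


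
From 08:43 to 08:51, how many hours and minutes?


End time in minutes: 8×60 + 51 = 531
Start time in minutes: 8×60 + 43 = 523
Difference = 531 - 523 = 8 minutes
= 0 hours 8 minutes

0h 8m


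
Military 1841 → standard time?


Hour: 18
18 - 12 = 6 → PM

6:41 PM


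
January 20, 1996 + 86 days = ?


April 15, 1996

Start: January 20, 1996
Add 86 days
January 20 → February 1: 31 - 20 + 1 = 12 days (86 - 12 = 74 left)
February 1 → March 1: 29 - 1 + 1 = 29 days (74 - 29 = 45 left)
March 1 → April 1: 31 - 1 + 1 = 31 days (45 - 31 = 14 left)
April 1 + 14 = April 15, 1996


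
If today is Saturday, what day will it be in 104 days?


Start: Saturday (index 5)
(5 + 104) mod 7
= 109 mod 7
= 4
Index 4 → Friday

Friday


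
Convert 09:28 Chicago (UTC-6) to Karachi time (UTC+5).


Time difference = UTC+5 - UTC-6 = +11 hours
New hour = (9 + 11) mod 24
= 20 mod 24 = 20
Minutes unchanged → 20:28

20:28


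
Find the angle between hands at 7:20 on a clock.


100.0°

Hour hand = 7×30 + 20×0.5 = 220.0°
Minute hand = 20×6 = 120°
Difference = |220.0 - 120| = 100.0°


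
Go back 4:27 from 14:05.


09:38

Start: 845 minutes from midnight
Subtract: 267 minutes
Remaining: 845 - 267 = 578
Hours: 9, Minutes: 38


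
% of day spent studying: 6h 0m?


Time: 360 minutes
Day: 1440 minutes
Percentage = (360/1440) × 100 = 25.0%

25.0%


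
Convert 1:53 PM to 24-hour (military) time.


Input: 1:53 PM
PM: 1 + 12 = 13

13:53


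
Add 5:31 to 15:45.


21:16

Start: 945 minutes from midnight
Add: 331 minutes
Total: 1276 minutes
Hours: 1276 ÷ 60 = 21 remainder 16


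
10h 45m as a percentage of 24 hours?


Total minutes: 10×60 + 45 = 645
Day = 24×60 = 1440 minutes
Fraction = 645/1440 ≈ 0.4479
As a percentage: 645/1440 × 100 ≈ 44.79%

0.4479 (44.79%)


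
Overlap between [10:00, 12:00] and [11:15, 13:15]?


45 minutes

Meeting A: 600-720 (in minutes from midnight)
Meeting B: 675-795
Overlap start = max(600, 675) = 675
Overlap end = min(720, 795) = 720
Overlap = max(0, 720 - 675) = 45 min


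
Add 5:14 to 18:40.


23:54

Start: 1120 minutes from midnight
Add: 314 minutes
Total: 1434 minutes
Hours: 1434 ÷ 60 = 23 remainder 54


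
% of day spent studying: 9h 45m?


Time: 585 minutes
Day: 1440 minutes
Percentage = (585/1440) × 100 ≈ 40.6%

40.6%


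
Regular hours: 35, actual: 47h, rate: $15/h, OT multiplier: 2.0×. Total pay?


Regular: 35h × $15 = $525.00
Overtime: 47 - 35 = 12h
OT pay: 12h × $15 × 2.0 = $360.00
Total = $525.00 + $360.00 = $885.00

$885.00


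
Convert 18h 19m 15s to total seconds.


Hours: 18 × 3600 = 64800
Minutes: 19 × 60 = 1140
Seconds: 15
Total = 64800 + 1140 + 15 = 65955

65955 seconds


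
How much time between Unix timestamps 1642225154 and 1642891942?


Difference = 1642891942 - 1642225154 = 666788 seconds
In hours: 666788 / 3600 ≈ 185.2
In days: 666788 / 86400 ≈ 7.72

666788 seconds (185.2 hours / 7.72 days)


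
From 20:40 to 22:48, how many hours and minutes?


End time in minutes: 22×60 + 48 = 1368
Start time in minutes: 20×60 + 40 = 1240
Difference = 1368 - 1240 = 128 minutes
= 2 hours 8 minutes

2h 8m


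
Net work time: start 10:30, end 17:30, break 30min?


6h 30m (390 minutes)

Total time = (17×60+30) - (10×60+30)
= 1050 - 630 = 420 min
Minus break: 420 - 30 = 390 min
= 6h 30m


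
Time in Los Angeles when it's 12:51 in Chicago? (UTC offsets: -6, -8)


10:51

Time difference = UTC-8 - UTC-6 = -2 hours
New hour = (12 -2) mod 24
= 10 mod 24 = 10
Minutes unchanged → 10:51


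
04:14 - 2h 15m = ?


Start: 254 minutes from midnight
Subtract: 135 minutes
Remaining: 254 - 135 = 119
Hours: 1, Minutes: 59

01:59


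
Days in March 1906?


Month: March (month 3)
March has 31 days

31 days


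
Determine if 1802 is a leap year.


No

Rules: divisible by 4 AND (not by 100 OR by 400)
1802 ÷ 4 = 450 remainder 2 → not divisible by 4
Not divisible by 4 → not a leap year


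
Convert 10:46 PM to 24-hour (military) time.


22:46

Input: 10:46 PM
PM: 10 + 12 = 22


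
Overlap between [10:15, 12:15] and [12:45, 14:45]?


0 minutes

Meeting A: 615-735 (in minutes from midnight)
Meeting B: 765-885
Overlap start = max(615, 765) = 765
Overlap end = min(735, 885) = 735
Overlap = max(0, 735 - 765) = 0 min


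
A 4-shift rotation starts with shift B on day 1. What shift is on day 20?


Shift A

Shifts: A, B, C, D
Start: B (index 1)
Day 20: (1 + 20 - 1) mod 4
= 20 mod 4
= 0
Index 0 → shift A


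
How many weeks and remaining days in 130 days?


18 weeks 4 days

Weeks: 130 ÷ 7 = 18 remainder 4


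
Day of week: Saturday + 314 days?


Friday

Start: Saturday (index 5)
(5 + 314) mod 7
= 319 mod 7
= 4
Index 4 → Friday


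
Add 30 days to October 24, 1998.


November 23, 1998

Start: October 24, 1998
Add 30 days
October 24 → November 1: 31 - 24 + 1 = 8 days (30 - 8 = 22 left)
November 1 + 22 = November 23, 1998


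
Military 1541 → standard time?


Hour: 15
15 - 12 = 3 → PM

3:41 PM


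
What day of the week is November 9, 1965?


Zeller's congruence:
q=9, m=11, k=65, j=19
h = (9 + ⌊13×12/5⌋ + 65 + ⌊65/4⌋ + ⌊19/4⌋ - 2×19) mod 7
= (9 + 31 + 65 + 16 + 4 - 38) mod 7
= 87 mod 7 = 3
h=3 → Tuesday

Tuesday


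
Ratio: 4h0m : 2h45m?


16:11 (1.45)

Duration 1: 240 minutes
Duration 2: 165 minutes
Ratio = 240:165
GCD = 15
Simplified = 16:11
As a decimal: 16/11 ≈ 1.45


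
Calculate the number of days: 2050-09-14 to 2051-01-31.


From September 14, 2050 to January 31, 2051
Rest of September 2050: 30 - 14 = 16
Full months: October 31, November 30, December 31
Days into January 2051: 31
Total = 16 + 31 + 30 + 31 + 31 = 139 days

139 days


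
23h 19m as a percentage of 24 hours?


Total minutes: 23×60 + 19 = 1399
Day = 24×60 = 1440 minutes
Fraction = 1399/1440 ≈ 0.9715
As a percentage: 1399/1440 × 100 ≈ 97.15%

0.9715 (97.15%)


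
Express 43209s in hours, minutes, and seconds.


Hours: 43209 ÷ 3600 = 12 remainder 9
Minutes: 9 ÷ 60 = 0 remainder 9
Seconds: 9

12h 0m 9s


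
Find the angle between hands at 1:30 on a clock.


Hour hand = 1×30 + 30×0.5 = 45.0°
Minute hand = 30×6 = 180°
Difference = |45.0 - 180| = 135.0°

135.0°


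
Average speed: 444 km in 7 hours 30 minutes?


59.2 km/h

Distance: 444 km
Time: 7h 30m = 450 min = 450/60 = 15/2 hours
Speed = 444 ÷ (15/2) = 444 × 2 / 15 = 888/15 = 59.2 km/h


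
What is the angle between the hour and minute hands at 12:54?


Hour hand (12 ≡ 0 on the dial): 0×30 + 54×0.5 = 27.0°
Minute hand = 54×6 = 324°
Difference = |27.0 - 324| = 297.0°
Since > 180°: 360 - 297.0 = 63.0°

63.0°


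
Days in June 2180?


Month: June (month 6)
June has 30 days

30 days


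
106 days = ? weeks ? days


Weeks: 106 ÷ 7 = 15 remainder 1

15 weeks 1 days


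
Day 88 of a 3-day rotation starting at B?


Shift B

Shifts: A, B, C
Start: B (index 1)
Day 88: (1 + 88 - 1) mod 3
= 88 mod 3
= 1
Index 1 → shift B


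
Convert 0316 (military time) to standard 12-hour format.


Hour: 3
3 < 12 → AM

3:16 AM


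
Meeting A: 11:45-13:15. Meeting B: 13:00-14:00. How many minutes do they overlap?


Meeting A: 705-795 (in minutes from midnight)
Meeting B: 780-840
Overlap start = max(705, 780) = 780
Overlap end = min(795, 840) = 795
Overlap = max(0, 795 - 780) = 15 min

15 minutes


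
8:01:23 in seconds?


Hours: 8 × 3600 = 28800
Minutes: 1 × 60 = 60
Seconds: 23
Total = 28800 + 60 + 23 = 28883

28883 seconds


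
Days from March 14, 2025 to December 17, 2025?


From March 14, 2025 to December 17, 2025
Rest of March 2025: 31 - 14 = 17
Full months: April 30, May 31, June 30, July 31, August 31, September 30, October 31, November 30
Days into December 2025: 17
Total = 17 + 30 + 31 + 30 + 31 + 31 + 30 + 31 + 30 + 17 = 278 days

278 days


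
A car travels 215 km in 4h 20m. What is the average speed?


49.6 km/h

Distance: 215 km
Time: 4h 20m = 260 min = 260/60 = 13/3 hours
Speed = 215 ÷ (13/3) = 215 × 3 / 13 = 645/13 ≈ 49.6 km/h


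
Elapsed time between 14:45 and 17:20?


2h 35m

End time in minutes: 17×60 + 20 = 1040
Start time in minutes: 14×60 + 45 = 885
Difference = 1040 - 885 = 155 minutes
= 2 hours 35 minutes


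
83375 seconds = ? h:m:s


Hours: 83375 ÷ 3600 = 23 remainder 575
Minutes: 575 ÷ 60 = 9 remainder 35
Seconds: 35

23h 9m 35s


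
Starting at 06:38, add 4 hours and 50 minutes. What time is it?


Start: 398 minutes from midnight
Add: 290 minutes
Total: 688 minutes
Hours: 688 ÷ 60 = 11 remainder 28

11:28


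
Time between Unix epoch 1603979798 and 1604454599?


Difference = 1604454599 - 1603979798 = 474801 seconds
In hours: 474801 / 3600 ≈ 131.9
In days: 474801 / 86400 ≈ 5.50

474801 seconds (131.9 hours / 5.50 days)


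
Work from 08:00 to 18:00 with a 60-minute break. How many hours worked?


9h 0m (540 minutes)

Total time = (18×60+0) - (8×60+0)
= 1080 - 480 = 600 min
Minus break: 600 - 60 = 540 min
= 9h 0m


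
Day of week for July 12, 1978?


Zeller's congruence:
q=12, m=7, k=78, j=19
h = (12 + ⌊13×8/5⌋ + 78 + ⌊78/4⌋ + ⌊19/4⌋ - 2×19) mod 7
= (12 + 20 + 78 + 19 + 4 - 38) mod 7
= 95 mod 7 = 4
h=4 → Wednesday

Wednesday


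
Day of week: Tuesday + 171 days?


Start: Tuesday (index 1)
(1 + 171) mod 7
= 172 mod 7
= 4
Index 4 → Friday

Friday


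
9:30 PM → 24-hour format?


Input: 9:30 PM
PM: 9 + 12 = 21

21:30


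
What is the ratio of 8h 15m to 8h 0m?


33:32 (1.03)

Duration 1: 495 minutes
Duration 2: 480 minutes
Ratio = 495:480
GCD = 15
Simplified = 33:32
As a decimal: 33/32 ≈ 1.03


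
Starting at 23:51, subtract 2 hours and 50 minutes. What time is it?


21:01

Start: 1431 minutes from midnight
Subtract: 170 minutes
Remaining: 1431 - 170 = 1261
Hours: 21, Minutes: 1


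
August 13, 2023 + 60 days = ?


October 12, 2023

Start: August 13, 2023
Add 60 days
August 13 → September 1: 31 - 13 + 1 = 19 days (60 - 19 = 41 left)
September 1 → October 1: 30 - 1 + 1 = 30 days (41 - 30 = 11 left)
October 1 + 11 = October 12, 2023


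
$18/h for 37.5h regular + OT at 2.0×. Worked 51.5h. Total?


$1179.00

Regular: 37.5h × $18 = $675.00
Overtime: 51.5 - 37.5 = 14.0h
OT pay: 14.0h × $18 × 2.0 = $504.00
Total = $675.00 + $504.00 = $1179.00


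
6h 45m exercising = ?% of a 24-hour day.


28.1%

Time: 405 minutes
Day: 1440 minutes
Percentage = (405/1440) × 100 ≈ 28.1%


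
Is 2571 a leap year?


Rules: divisible by 4 AND (not by 100 OR by 400)
2571 ÷ 4 = 642 remainder 3 → not divisible by 4
Not divisible by 4 → not a leap year

No


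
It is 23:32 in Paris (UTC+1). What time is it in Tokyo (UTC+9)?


Time difference = UTC+9 - UTC+1 = +8 hours
New hour = (23 + 8) mod 24
= 31 mod 24 = 7
Minutes unchanged → 07:32; 31 ≥ 24 → next day

07:32 (next day)


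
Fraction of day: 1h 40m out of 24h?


0.0694 (6.94%)

Total minutes: 1×60 + 40 = 100
Day = 24×60 = 1440 minutes
Fraction = 100/1440 ≈ 0.0694
As a percentage: 100/1440 × 100 ≈ 6.94%


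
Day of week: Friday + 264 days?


Wednesday

Start: Friday (index 4)
(4 + 264) mod 7
= 268 mod 7
= 2
Index 2 → Wednesday


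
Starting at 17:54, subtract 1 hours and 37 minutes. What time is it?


Start: 1074 minutes from midnight
Subtract: 97 minutes
Remaining: 1074 - 97 = 977
Hours: 16, Minutes: 17

16:17


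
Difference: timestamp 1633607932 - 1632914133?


Difference = 1633607932 - 1632914133 = 693799 seconds
In hours: 693799 / 3600 ≈ 192.7
In days: 693799 / 86400 ≈ 8.03

693799 seconds (192.7 hours / 8.03 days)


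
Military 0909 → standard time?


9:09 AM

Hour: 9
9 < 12 → AM


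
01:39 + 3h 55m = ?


05:34

Start: 99 minutes from midnight
Add: 235 minutes
Total: 334 minutes
Hours: 334 ÷ 60 = 5 remainder 34


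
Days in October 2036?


Month: October (month 10)
October has 31 days

31 days


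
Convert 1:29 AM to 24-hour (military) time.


Input: 1:29 AM
AM hour stays: 1

01:29


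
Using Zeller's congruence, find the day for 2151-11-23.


Tuesday

Zeller's congruence:
q=23, m=11, k=51, j=21
h = (23 + ⌊13×12/5⌋ + 51 + ⌊51/4⌋ + ⌊21/4⌋ - 2×21) mod 7
= (23 + 31 + 51 + 12 + 5 - 42) mod 7
= 80 mod 7 = 3
h=3 → Tuesday


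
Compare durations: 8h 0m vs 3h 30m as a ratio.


16:7 (2.29)

Duration 1: 480 minutes
Duration 2: 210 minutes
Ratio = 480:210
GCD = 30
Simplified = 16:7
As a decimal: 16/7 ≈ 2.29


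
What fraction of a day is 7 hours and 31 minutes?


0.3132 (31.32%)

Total minutes: 7×60 + 31 = 451
Day = 24×60 = 1440 minutes
Fraction = 451/1440 ≈ 0.3132
As a percentage: 451/1440 × 100 ≈ 31.32%


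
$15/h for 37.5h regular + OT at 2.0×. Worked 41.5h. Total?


$682.50

Regular: 37.5h × $15 = $562.50
Overtime: 41.5 - 37.5 = 4.0h
OT pay: 4.0h × $15 × 2.0 = $120.00
Total = $562.50 + $120.00 = $682.50


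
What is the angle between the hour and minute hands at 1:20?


Hour hand = 1×30 + 20×0.5 = 40.0°
Minute hand = 20×6 = 120°
Difference = |40.0 - 120| = 80.0°

80.0°


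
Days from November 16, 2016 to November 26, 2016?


From November 16, 2016 to November 26, 2016
Same month: 26 - 16 = 10 days

10 days


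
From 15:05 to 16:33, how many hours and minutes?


End time in minutes: 16×60 + 33 = 993
Start time in minutes: 15×60 + 5 = 905
Difference = 993 - 905 = 88 minutes
= 1 hours 28 minutes

1h 28m


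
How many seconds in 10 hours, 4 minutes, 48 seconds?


36288 seconds

Hours: 10 × 3600 = 36000
Minutes: 4 × 60 = 240
Seconds: 48
Total = 36000 + 240 + 48 = 36288


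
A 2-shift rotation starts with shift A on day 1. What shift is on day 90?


Shifts: A, B
Start: A (index 0)
Day 90: (0 + 90 - 1) mod 2
= 89 mod 2
= 1
Index 1 → shift B

Shift B


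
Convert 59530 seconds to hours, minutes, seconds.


16h 32m 10s

Hours: 59530 ÷ 3600 = 16 remainder 1930
Minutes: 1930 ÷ 60 = 32 remainder 10
Seconds: 10


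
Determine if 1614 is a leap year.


Rules: divisible by 4 AND (not by 100 OR by 400)
1614 ÷ 4 = 403 remainder 2 → not divisible by 4
Not divisible by 4 → not a leap year

No


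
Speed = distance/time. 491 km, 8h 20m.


Distance: 491 km
Time: 8h 20m = 500 min = 500/60 = 25/3 hours
Speed = 491 ÷ (25/3) = 491 × 3 / 25 = 1473/25 ≈ 58.9 km/h

58.9 km/h


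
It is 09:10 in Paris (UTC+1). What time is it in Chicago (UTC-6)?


02:10

Time difference = UTC-6 - UTC+1 = -7 hours
New hour = (9 -7) mod 24
= 2 mod 24 = 2
Minutes unchanged → 02:10


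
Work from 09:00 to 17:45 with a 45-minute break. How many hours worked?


Total time = (17×60+45) - (9×60+0)
= 1065 - 540 = 525 min
Minus break: 525 - 45 = 480 min
= 8h 0m

8h 0m (480 minutes)


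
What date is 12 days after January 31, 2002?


Start: January 31, 2002
Add 12 days
January 31 → February 1: 31 - 31 + 1 = 1 days (12 - 1 = 11 left)
February 1 + 11 = February 12, 2002

February 12, 2002


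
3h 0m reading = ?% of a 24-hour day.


12.5%

Time: 180 minutes
Day: 1440 minutes
Percentage = (180/1440) × 100 = 12.5%


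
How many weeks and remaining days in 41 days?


5 weeks 6 days

Weeks: 41 ÷ 7 = 5 remainder 6


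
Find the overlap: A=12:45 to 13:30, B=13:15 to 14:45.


15 minutes

Meeting A: 765-810 (in minutes from midnight)
Meeting B: 795-885
Overlap start = max(765, 795) = 795
Overlap end = min(810, 885) = 810
Overlap = max(0, 810 - 795) = 15 min


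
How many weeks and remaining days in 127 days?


18 weeks 1 days

Weeks: 127 ÷ 7 = 18 remainder 1


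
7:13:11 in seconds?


Hours: 7 × 3600 = 25200
Minutes: 13 × 60 = 780
Seconds: 11
Total = 25200 + 780 + 11 = 25991

25991 seconds


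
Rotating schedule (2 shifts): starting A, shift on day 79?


Shifts: A, B
Start: A (index 0)
Day 79: (0 + 79 - 1) mod 2
= 78 mod 2
= 0
Index 0 → shift A

Shift A


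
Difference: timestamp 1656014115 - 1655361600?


Difference = 1656014115 - 1655361600 = 652515 seconds
In hours: 652515 / 3600 ≈ 181.3
In days: 652515 / 86400 ≈ 7.55

652515 seconds (181.3 hours / 7.55 days)


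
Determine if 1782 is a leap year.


No

Rules: divisible by 4 AND (not by 100 OR by 400)
1782 ÷ 4 = 445 remainder 2 → not divisible by 4
Not divisible by 4 → not a leap year


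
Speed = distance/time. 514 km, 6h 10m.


83.4 km/h

Distance: 514 km
Time: 6h 10m = 370 min = 370/60 = 37/6 hours
Speed = 514 ÷ (37/6) = 514 × 6 / 37 = 3084/37 ≈ 83.4 km/h


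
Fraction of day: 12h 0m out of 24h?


Total minutes: 12×60 + 0 = 720
Day = 24×60 = 1440 minutes
Fraction = 720/1440 = 0.5000
As a percentage: 720/1440 × 100 = 50.00%

0.5000 (50.00%)


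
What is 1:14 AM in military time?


Input: 1:14 AM
AM hour stays: 1

01:14


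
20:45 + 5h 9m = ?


01:54 (next day)

Start: 1245 minutes from midnight
Add: 309 minutes
Total: 1554 minutes
Hours: 1554 ÷ 60 = 25 remainder 54
25 ≥ 24 → 25 - 24 = 1 (next day)


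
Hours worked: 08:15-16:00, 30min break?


Total time = (16×60+0) - (8×60+15)
= 960 - 495 = 465 min
Minus break: 465 - 30 = 435 min
= 7h 15m

7h 15m (435 minutes)


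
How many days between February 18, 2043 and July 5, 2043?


137 days

From February 18, 2043 to July 5, 2043
Rest of February 2043: 28 - 18 = 10
Full months: March 31, April 30, May 31, June 30
Days into July 2043: 5
Total = 10 + 31 + 30 + 31 + 30 + 5 = 137 days


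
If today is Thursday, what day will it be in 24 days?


Sunday

Start: Thursday (index 3)
(3 + 24) mod 7
= 27 mod 7
= 6
Index 6 → Sunday


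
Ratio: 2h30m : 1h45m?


10:7 (1.43)

Duration 1: 150 minutes
Duration 2: 105 minutes
Ratio = 150:105
GCD = 15
Simplified = 10:7
As a decimal: 10/7 ≈ 1.43


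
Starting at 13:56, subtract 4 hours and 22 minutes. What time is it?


Start: 836 minutes from midnight
Subtract: 262 minutes
Remaining: 836 - 262 = 574
Hours: 9, Minutes: 34

09:34


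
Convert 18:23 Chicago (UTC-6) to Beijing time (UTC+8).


08:23 (next day)

Time difference = UTC+8 - UTC-6 = +14 hours
New hour = (18 + 14) mod 24
= 32 mod 24 = 8
Minutes unchanged → 08:23; 32 ≥ 24 → next day


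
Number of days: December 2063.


Month: December (month 12)
December has 31 days

31 days


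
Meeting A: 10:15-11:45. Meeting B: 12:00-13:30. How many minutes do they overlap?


0 minutes

Meeting A: 615-705 (in minutes from midnight)
Meeting B: 720-810
Overlap start = max(615, 720) = 720
Overlap end = min(705, 810) = 705
Overlap = max(0, 705 - 720) = 0 min


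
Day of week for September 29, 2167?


Zeller's congruence:
q=29, m=9, k=67, j=21
h = (29 + ⌊13×10/5⌋ + 67 + ⌊67/4⌋ + ⌊21/4⌋ - 2×21) mod 7
= (29 + 26 + 67 + 16 + 5 - 42) mod 7
= 101 mod 7 = 3
h=3 → Tuesday

Tuesday


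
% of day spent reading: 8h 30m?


Time: 510 minutes
Day: 1440 minutes
Percentage = (510/1440) × 100 ≈ 35.4%

35.4%


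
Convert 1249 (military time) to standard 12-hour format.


12:49 PM

Hour: 12
12 → 12 PM (noon)


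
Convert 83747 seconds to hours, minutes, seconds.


Hours: 83747 ÷ 3600 = 23 remainder 947
Minutes: 947 ÷ 60 = 15 remainder 47
Seconds: 47

23h 15m 47s


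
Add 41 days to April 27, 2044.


Start: April 27, 2044
Add 41 days
April 27 → May 1: 30 - 27 + 1 = 4 days (41 - 4 = 37 left)
May 1 → June 1: 31 - 1 + 1 = 31 days (37 - 31 = 6 left)
June 1 + 6 = June 7, 2044

June 7, 2044


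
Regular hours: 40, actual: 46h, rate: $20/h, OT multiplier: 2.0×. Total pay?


$1040.00

Regular: 40h × $20 = $800.00
Overtime: 46 - 40 = 6h
OT pay: 6h × $20 × 2.0 = $240.00
Total = $800.00 + $240.00 = $1040.00


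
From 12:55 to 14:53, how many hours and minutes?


End time in minutes: 14×60 + 53 = 893
Start time in minutes: 12×60 + 55 = 775
Difference = 893 - 775 = 118 minutes
= 1 hours 58 minutes

1h 58m


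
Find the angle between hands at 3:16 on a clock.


Hour hand = 3×30 + 16×0.5 = 98.0°
Minute hand = 16×6 = 96°
Difference = |98.0 - 96| = 2.0°

2.0°


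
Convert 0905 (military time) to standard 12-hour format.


Hour: 9
9 < 12 → AM

9:05 AM


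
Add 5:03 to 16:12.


21:15

Start: 972 minutes from midnight
Add: 303 minutes
Total: 1275 minutes
Hours: 1275 ÷ 60 = 21 remainder 15


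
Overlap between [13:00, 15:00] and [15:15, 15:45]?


0 minutes

Meeting A: 780-900 (in minutes from midnight)
Meeting B: 915-945
Overlap start = max(780, 915) = 915
Overlap end = min(900, 945) = 900
Overlap = max(0, 900 - 915) = 0 min


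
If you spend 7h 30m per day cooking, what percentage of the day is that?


31.3%

Time: 450 minutes
Day: 1440 minutes
Percentage = (450/1440) × 100 ≈ 31.3%


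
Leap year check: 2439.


No

Rules: divisible by 4 AND (not by 100 OR by 400)
2439 ÷ 4 = 609 remainder 3 → not divisible by 4
Not divisible by 4 → not a leap year


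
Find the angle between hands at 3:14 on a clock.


Hour hand = 3×30 + 14×0.5 = 97.0°
Minute hand = 14×6 = 84°
Difference = |97.0 - 84| = 13.0°

13.0°


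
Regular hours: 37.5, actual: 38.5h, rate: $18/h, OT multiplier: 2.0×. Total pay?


$711.00

Regular: 37.5h × $18 = $675.00
Overtime: 38.5 - 37.5 = 1.0h
OT pay: 1.0h × $18 × 2.0 = $36.00
Total = $675.00 + $36.00 = $711.00


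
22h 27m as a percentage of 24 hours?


Total minutes: 22×60 + 27 = 1347
Day = 24×60 = 1440 minutes
Fraction = 1347/1440 ≈ 0.9354
As a percentage: 1347/1440 × 100 ≈ 93.54%

0.9354 (93.54%)


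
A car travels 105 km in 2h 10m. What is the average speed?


48.5 km/h

Distance: 105 km
Time: 2h 10m = 130 min = 130/60 = 13/6 hours
Speed = 105 ÷ (13/6) = 105 × 6 / 13 = 630/13 ≈ 48.5 km/h


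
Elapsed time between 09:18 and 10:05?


0h 47m

End time in minutes: 10×60 + 5 = 605
Start time in minutes: 9×60 + 18 = 558
Difference = 605 - 558 = 47 minutes
= 0 hours 47 minutes


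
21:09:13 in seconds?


76153 seconds

Hours: 21 × 3600 = 75600
Minutes: 9 × 60 = 540
Seconds: 13
Total = 75600 + 540 + 13 = 76153


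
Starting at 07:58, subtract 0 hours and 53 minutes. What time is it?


Start: 478 minutes from midnight
Subtract: 53 minutes
Remaining: 478 - 53 = 425
Hours: 7, Minutes: 5

07:05


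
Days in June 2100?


Month: June (month 6)
June has 30 days

30 days


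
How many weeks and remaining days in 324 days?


46 weeks 2 days

Weeks: 324 ÷ 7 = 46 remainder 2


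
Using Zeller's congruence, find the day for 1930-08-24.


Zeller's congruence:
q=24, m=8, k=30, j=19
h = (24 + ⌊13×9/5⌋ + 30 + ⌊30/4⌋ + ⌊19/4⌋ - 2×19) mod 7
= (24 + 23 + 30 + 7 + 4 - 38) mod 7
= 50 mod 7 = 1
h=1 → Sunday

Sunday


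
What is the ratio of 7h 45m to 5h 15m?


Duration 1: 465 minutes
Duration 2: 315 minutes
Ratio = 465:315
GCD = 15
Simplified = 31:21
As a decimal: 31/21 ≈ 1.48

31:21 (1.48)


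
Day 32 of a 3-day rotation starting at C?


Shifts: A, B, C
Start: C (index 2)
Day 32: (2 + 32 - 1) mod 3
= 33 mod 3
= 0
Index 0 → shift A

Shift A


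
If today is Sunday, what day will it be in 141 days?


Start: Sunday (index 6)
(6 + 141) mod 7
= 147 mod 7
= 0
Index 0 → Monday

Monday


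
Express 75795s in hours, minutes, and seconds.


21h 3m 15s

Hours: 75795 ÷ 3600 = 21 remainder 195
Minutes: 195 ÷ 60 = 3 remainder 15
Seconds: 15


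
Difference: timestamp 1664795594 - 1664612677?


Difference = 1664795594 - 1664612677 = 182917 seconds
In hours: 182917 / 3600 ≈ 50.8
In days: 182917 / 86400 ≈ 2.12

182917 seconds (50.8 hours / 2.12 days)


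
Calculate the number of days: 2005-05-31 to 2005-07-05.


From May 31, 2005 to July 5, 2005
Rest of May 2005: 31 - 31 = 0
Full months: June 30
Days into July 2005: 5
Total = 0 + 30 + 5 = 35 days

35 days


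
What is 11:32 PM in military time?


Input: 11:32 PM
PM: 11 + 12 = 23

23:32


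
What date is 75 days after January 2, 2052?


March 17, 2052

Start: January 2, 2052
Add 75 days
January 2 → February 1: 31 - 2 + 1 = 30 days (75 - 30 = 45 left)
February 1 → March 1: 29 - 1 + 1 = 29 days (45 - 29 = 16 left)
March 1 + 16 = March 17, 2052


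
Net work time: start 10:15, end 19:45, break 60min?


Total time = (19×60+45) - (10×60+15)
= 1185 - 615 = 570 min
Minus break: 570 - 60 = 510 min
= 8h 30m

8h 30m (510 minutes)


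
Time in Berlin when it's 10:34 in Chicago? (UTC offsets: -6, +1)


17:34

Time difference = UTC+1 - UTC-6 = +7 hours
New hour = (10 + 7) mod 24
= 17 mod 24 = 17
Minutes unchanged → 17:34


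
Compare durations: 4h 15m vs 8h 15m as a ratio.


17:33 (0.52)

Duration 1: 255 minutes
Duration 2: 495 minutes
Ratio = 255:495
GCD = 15
Simplified = 17:33
As a decimal: 17/33 ≈ 0.52


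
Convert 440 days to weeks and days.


62 weeks 6 days

Weeks: 440 ÷ 7 = 62 remainder 6


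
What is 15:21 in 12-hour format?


3:21 PM

Hour: 15
15 - 12 = 3 → PM


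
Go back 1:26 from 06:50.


Start: 410 minutes from midnight
Subtract: 86 minutes
Remaining: 410 - 86 = 324
Hours: 5, Minutes: 24

05:24


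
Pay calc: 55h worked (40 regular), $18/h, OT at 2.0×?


Regular: 40h × $18 = $720.00
Overtime: 55 - 40 = 15h
OT pay: 15h × $18 × 2.0 = $540.00
Total = $720.00 + $540.00 = $1260.00

$1260.00


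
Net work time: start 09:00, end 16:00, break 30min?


Total time = (16×60+0) - (9×60+0)
= 960 - 540 = 420 min
Minus break: 420 - 30 = 390 min
= 6h 30m

6h 30m (390 minutes)


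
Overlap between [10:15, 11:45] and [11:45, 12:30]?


Meeting A: 615-705 (in minutes from midnight)
Meeting B: 705-750
Overlap start = max(615, 705) = 705
Overlap end = min(705, 750) = 705
Overlap = max(0, 705 - 705) = 0 min

0 minutes


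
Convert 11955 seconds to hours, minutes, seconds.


Hours: 11955 ÷ 3600 = 3 remainder 1155
Minutes: 1155 ÷ 60 = 19 remainder 15
Seconds: 15

3h 19m 15s


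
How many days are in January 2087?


Month: January (month 1)
January has 31 days

31 days


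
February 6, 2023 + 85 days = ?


Start: February 6, 2023
Add 85 days
February 6 → March 1: 28 - 6 + 1 = 23 days (85 - 23 = 62 left)
March 1 → April 1: 31 - 1 + 1 = 31 days (62 - 31 = 31 left)
April 1 → May 1: 30 - 1 + 1 = 30 days (31 - 30 = 1 left)
May 1 + 1 = May 2, 2023

May 2, 2023


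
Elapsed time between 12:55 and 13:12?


0h 17m

End time in minutes: 13×60 + 12 = 792
Start time in minutes: 12×60 + 55 = 775
Difference = 792 - 775 = 17 minutes
= 0 hours 17 minutes


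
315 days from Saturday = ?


Start: Saturday (index 5)
(5 + 315) mod 7
= 320 mod 7
= 5
Index 5 → Saturday

Saturday


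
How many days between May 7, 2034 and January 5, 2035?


243 days

From May 7, 2034 to January 5, 2035
Rest of May 2034: 31 - 7 = 24
Full months: June 30, July 31, August 31, September 30, October 31, November 30, December 31
Days into January 2035: 5
Total = 24 + 30 + 31 + 31 + 30 + 31 + 30 + 31 + 5 = 243 days


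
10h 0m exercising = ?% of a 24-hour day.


41.7%

Time: 600 minutes
Day: 1440 minutes
Percentage = (600/1440) × 100 ≈ 41.7%


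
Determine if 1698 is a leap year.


Rules: divisible by 4 AND (not by 100 OR by 400)
1698 ÷ 4 = 424 remainder 2 → not divisible by 4
Not divisible by 4 → not a leap year

No


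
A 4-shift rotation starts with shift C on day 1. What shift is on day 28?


Shift B

Shifts: A, B, C, D
Start: C (index 2)
Day 28: (2 + 28 - 1) mod 4
= 29 mod 4
= 1
Index 1 → shift B


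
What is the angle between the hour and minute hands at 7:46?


Hour hand = 7×30 + 46×0.5 = 233.0°
Minute hand = 46×6 = 276°
Difference = |233.0 - 276| = 43.0°

43.0°


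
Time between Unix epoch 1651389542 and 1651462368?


Difference = 1651462368 - 1651389542 = 72826 seconds
In hours: 72826 / 3600 ≈ 20.2
In days: 72826 / 86400 ≈ 0.84

72826 seconds (20.2 hours / 0.84 days)


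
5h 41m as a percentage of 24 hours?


0.2368 (23.68%)

Total minutes: 5×60 + 41 = 341
Day = 24×60 = 1440 minutes
Fraction = 341/1440 ≈ 0.2368
As a percentage: 341/1440 × 100 ≈ 23.68%


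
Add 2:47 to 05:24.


Start: 324 minutes from midnight
Add: 167 minutes
Total: 491 minutes
Hours: 491 ÷ 60 = 8 remainder 11

08:11
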